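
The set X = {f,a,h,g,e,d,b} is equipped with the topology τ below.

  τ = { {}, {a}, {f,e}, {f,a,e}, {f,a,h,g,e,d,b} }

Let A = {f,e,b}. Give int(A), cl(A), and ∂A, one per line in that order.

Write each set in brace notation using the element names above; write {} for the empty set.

U open, U⊆A: {}, {f,e}. int(A) = ⋃ = {f,e}
X∖A={a,h,g,d}, int(X∖A)={a}, hence cl(A)={f,h,g,e,d,b}
∂A: remove int from cl → {h,g,d,b}

int(A) = {f,e}
cl(A)  = {f,h,g,e,d,b}
∂A     = {h,g,d,b}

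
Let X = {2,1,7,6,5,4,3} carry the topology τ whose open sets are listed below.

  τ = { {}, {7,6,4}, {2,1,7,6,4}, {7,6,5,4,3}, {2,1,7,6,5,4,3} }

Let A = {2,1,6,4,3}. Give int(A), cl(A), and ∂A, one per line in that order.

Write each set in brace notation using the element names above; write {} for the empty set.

interior: largest open inside A is {} (from {})
cl via duality: int({7,5}) = {}, so X∖{} = {2,1,7,6,5,4,3}
cl∖int = {2,1,7,6,5,4,3}

int(A) = {}
cl(A)  = {2,1,7,6,5,4,3}
∂A     = {2,1,7,6,5,4,3}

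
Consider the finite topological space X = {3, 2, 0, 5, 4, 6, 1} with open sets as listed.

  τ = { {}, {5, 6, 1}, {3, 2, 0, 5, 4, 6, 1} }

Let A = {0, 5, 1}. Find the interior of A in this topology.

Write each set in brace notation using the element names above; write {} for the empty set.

{}

opens ⊆ A: {}; union → int = {}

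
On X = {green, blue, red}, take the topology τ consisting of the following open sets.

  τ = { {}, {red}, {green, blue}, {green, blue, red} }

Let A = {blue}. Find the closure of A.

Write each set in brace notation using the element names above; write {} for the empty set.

{green, blue}

closure: X∖int(X∖A) = X∖{red} = {green, blue}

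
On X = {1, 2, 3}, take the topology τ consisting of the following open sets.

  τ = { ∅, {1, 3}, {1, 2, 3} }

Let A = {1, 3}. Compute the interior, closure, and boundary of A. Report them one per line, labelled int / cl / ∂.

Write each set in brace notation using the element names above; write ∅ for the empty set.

int(A) = {1, 3}
cl(A)  = {1, 2, 3}
∂A     = {2}

U open, U⊆A: ∅, {1, 3}. int(A) = ⋃ = {1, 3}
X∖A={2}, int(X∖A)=∅, hence cl(A)={1, 2, 3}
∂A: remove int from cl → {2}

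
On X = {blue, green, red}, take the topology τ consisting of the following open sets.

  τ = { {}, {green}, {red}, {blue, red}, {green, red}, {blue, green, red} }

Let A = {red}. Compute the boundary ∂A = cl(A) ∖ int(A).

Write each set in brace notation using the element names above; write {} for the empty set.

U open, U⊆A: {}, {red}. int(A) = ⋃ = {red}
X∖A={blue, green}, int(X∖A)={green}, hence cl(A)={blue, red}
∂A: remove int from cl → {blue}

{blue}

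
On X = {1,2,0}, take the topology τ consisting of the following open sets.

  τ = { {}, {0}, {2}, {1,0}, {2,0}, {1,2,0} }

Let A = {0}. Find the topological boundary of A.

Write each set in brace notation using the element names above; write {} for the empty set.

U open, U⊆A: {}, {0}. int(A) = ⋃ = {0}
X∖A={1,2}, int(X∖A)={2}, hence cl(A)={1,0}
∂A: remove int from cl → {1}

{1}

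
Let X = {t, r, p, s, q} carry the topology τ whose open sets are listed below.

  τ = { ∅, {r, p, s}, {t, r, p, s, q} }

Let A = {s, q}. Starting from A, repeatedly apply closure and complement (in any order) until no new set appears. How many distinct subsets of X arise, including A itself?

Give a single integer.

4

closure: X∖int(X∖A) = X∖∅ = {t, r, p, s, q}
Let k=closure and c=complement:
  1. A     = {s, q}
  2. kA    = {t, r, p, s, q}
  3. cA    = {t, r, p}
  4. ckA   = ∅
— saturated at 4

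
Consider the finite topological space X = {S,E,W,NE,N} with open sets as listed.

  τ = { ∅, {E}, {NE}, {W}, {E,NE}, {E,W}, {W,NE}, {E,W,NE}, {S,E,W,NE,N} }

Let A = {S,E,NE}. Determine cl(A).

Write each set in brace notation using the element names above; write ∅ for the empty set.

{S,E,NE,N}

complement {W,N}; its interior {W}; cl(A) = X∖{W} = {S,E,NE,N}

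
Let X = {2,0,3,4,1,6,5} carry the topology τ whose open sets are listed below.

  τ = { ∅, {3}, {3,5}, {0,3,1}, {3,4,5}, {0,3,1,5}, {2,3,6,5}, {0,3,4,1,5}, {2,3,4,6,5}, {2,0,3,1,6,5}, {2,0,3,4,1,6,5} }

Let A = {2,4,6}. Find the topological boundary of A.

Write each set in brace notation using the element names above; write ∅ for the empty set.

{2,4,6}

opens ⊆ A: ∅; union → int = ∅
complement {0,3,1,5}; its interior {0,3,1,5}; cl(A) = X∖{0,3,1,5} = {2,4,6}
boundary = {2,4,6} ∖ ∅ = {2,4,6}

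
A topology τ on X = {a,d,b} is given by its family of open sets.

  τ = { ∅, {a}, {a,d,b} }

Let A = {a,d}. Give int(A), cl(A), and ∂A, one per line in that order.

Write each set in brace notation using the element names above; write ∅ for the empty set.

int(A) = {a}
cl(A)  = {a,d,b}
∂A     = {d,b}

U open, U⊆A: ∅, {a}. int(A) = ⋃ = {a}
X∖A={b}, int(X∖A)=∅, hence cl(A)={a,d,b}
∂A: remove int from cl → {d,b}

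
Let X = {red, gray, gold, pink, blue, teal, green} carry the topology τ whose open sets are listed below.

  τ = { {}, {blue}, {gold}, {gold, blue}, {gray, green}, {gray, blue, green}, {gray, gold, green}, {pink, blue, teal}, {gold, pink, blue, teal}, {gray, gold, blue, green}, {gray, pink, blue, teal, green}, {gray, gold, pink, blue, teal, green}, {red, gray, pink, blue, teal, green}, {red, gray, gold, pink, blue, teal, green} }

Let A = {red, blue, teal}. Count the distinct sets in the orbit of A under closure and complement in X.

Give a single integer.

complement {gray, gold, pink, green}; its interior {gray, gold, green}; cl(A) = X∖{gray, gold, green} = {red, pink, blue, teal}
With k = closure, c = complement:
  1. A     = {red, blue, teal}
  2. kA    = {red, pink, blue, teal}
  3. cA    = {gray, gold, pink, green}
  4. ckA   = {gray, gold, green}
  5. kcA   = {red, gray, gold, pink, teal, green}
  6. kckA  = {red, gray, gold, green}
  7. ckcA  = {blue}
  8. ckckA = {pink, blue, teal}
k, c of each give nothing new

8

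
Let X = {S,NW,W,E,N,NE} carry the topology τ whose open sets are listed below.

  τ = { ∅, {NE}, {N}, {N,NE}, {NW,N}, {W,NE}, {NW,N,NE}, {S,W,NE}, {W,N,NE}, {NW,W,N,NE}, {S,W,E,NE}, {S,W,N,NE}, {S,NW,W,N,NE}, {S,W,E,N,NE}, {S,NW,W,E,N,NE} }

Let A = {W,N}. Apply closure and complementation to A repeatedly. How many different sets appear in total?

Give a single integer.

complement {S,NW,E,NE}; its interior {NE}; cl(A) = X∖{NE} = {S,NW,W,E,N}
With k = closure, c = complement:
  1. A     = {W,N}
  2. kA    = {S,NW,W,E,N}
  3. cA    = {S,NW,E,NE}
  4. ckA   = {NE}
  5. kcA   = {S,NW,W,E,NE}
  6. kckA  = {S,W,E,NE}
  7. ckcA  = {N}
  8. ckckA = {NW,N}
k, c of each give nothing new

8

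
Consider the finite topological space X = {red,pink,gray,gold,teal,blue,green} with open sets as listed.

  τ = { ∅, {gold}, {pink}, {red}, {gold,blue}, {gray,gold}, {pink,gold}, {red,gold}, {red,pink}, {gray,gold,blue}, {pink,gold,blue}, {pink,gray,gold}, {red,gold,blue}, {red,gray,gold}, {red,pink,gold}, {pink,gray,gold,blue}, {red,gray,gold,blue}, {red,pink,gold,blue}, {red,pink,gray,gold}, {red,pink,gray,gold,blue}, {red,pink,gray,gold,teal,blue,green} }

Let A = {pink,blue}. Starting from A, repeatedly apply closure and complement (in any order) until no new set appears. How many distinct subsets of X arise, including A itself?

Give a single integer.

X∖A={red,gray,gold,teal,green}, int(X∖A)={red,gray,gold}, hence cl(A)={pink,teal,blue,green}
Orbit (k=closure, c=complement):
  1. A     = {pink,blue}
  2. kA    = {pink,teal,blue,green}
  3. cA    = {red,gray,gold,teal,green}
  4. ckA   = {red,gray,gold}
  5. kcA   = {red,gray,gold,teal,blue,green}
  6. ckcA  = {pink}
  7. kckcA = {pink,teal,green}
  8. ckckcA = {red,gray,gold,blue}
(closed under both — stop)

8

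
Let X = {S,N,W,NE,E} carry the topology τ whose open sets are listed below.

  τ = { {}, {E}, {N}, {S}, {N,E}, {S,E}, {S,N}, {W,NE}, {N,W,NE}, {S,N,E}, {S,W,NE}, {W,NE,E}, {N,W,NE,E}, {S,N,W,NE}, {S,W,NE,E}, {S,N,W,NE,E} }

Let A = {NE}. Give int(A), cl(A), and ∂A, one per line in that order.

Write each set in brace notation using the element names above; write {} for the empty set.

int(A) = {}
cl(A)  = {W,NE}
∂A     = {W,NE}

opens ⊆ A: {}; union → int = {}
complement {S,N,W,E}; its interior {S,N,E}; cl(A) = X∖{S,N,E} = {W,NE}
boundary = {W,NE} ∖ {} = {W,NE}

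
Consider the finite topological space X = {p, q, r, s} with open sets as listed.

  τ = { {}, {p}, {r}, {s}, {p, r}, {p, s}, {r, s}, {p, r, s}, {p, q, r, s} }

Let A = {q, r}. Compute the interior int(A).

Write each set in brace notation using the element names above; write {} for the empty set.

{r}

U open, U⊆A: {}, {r}. int(A) = ⋃ = {r}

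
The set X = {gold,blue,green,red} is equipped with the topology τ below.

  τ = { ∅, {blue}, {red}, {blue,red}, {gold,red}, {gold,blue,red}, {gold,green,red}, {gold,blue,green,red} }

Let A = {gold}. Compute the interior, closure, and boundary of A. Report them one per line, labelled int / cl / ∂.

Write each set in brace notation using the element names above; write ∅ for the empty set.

int(A) = ∅
cl(A)  = {gold,green}
∂A     = {gold,green}

opens ⊆ A: ∅; union → int = ∅
complement {blue,green,red}; its interior {blue,red}; cl(A) = X∖{blue,red} = {gold,green}
boundary = {gold,green} ∖ ∅ = {gold,green}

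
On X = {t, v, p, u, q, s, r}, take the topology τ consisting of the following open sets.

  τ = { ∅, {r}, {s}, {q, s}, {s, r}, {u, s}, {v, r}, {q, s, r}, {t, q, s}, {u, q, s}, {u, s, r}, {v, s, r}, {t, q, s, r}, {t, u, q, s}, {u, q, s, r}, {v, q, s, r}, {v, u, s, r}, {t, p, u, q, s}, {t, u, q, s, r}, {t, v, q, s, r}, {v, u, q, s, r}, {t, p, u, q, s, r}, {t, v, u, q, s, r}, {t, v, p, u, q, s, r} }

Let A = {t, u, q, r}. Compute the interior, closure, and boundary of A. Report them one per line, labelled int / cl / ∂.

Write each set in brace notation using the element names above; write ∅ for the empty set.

open subsets of A: ∅, {r}; so int(A) = {r}
closure: X∖int(X∖A) = X∖{s} = {t, v, p, u, q, r}
∂A = {t, v, p, u, q, r} minus {r} = {t, v, p, u, q}

int(A) = {r}
cl(A)  = {t, v, p, u, q, r}
∂A     = {t, v, p, u, q}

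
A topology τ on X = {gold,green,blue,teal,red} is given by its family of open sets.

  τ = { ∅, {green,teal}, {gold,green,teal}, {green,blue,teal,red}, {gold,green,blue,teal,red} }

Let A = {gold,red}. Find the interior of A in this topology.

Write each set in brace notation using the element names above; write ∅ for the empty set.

interior: largest open inside A is ∅ (from ∅)

∅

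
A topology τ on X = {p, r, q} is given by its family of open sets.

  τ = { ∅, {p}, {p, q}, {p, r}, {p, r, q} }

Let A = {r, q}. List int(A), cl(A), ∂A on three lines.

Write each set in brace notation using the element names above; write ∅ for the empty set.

int(A) = ∅
cl(A)  = {r, q}
∂A     = {r, q}

opens ⊆ A: ∅; union → int = ∅
complement {p}; its interior {p}; cl(A) = X∖{p} = {r, q}
boundary = {r, q} ∖ ∅ = {r, q}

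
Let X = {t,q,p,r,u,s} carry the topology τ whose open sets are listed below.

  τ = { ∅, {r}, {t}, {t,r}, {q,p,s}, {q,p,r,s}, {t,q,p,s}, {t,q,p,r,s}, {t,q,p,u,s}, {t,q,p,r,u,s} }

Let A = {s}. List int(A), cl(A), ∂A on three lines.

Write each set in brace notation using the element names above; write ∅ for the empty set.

opens ⊆ A: ∅; union → int = ∅
complement {t,q,p,r,u}; its interior {t,r}; cl(A) = X∖{t,r} = {q,p,u,s}
boundary = {q,p,u,s} ∖ ∅ = {q,p,u,s}

int(A) = ∅
cl(A)  = {q,p,u,s}
∂A     = {q,p,u,s}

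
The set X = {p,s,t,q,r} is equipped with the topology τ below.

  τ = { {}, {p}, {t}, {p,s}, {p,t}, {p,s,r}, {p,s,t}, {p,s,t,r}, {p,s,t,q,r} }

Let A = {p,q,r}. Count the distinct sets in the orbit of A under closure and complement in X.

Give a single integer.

X∖A={s,t}, int(X∖A)={t}, hence cl(A)={p,s,q,r}
Orbit (k=closure, c=complement):
  1. A     = {p,q,r}
  2. kA    = {p,s,q,r}
  3. cA    = {s,t}
  4. ckA   = {t}
  5. kcA   = {s,t,q,r}
  6. kckA  = {t,q}
  7. ckcA  = {p}
  8. ckckA = {p,s,r}
(closed under both — stop)

8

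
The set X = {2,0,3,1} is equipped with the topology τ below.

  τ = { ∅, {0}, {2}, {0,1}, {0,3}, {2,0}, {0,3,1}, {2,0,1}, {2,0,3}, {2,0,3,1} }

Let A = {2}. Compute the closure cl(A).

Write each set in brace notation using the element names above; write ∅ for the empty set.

X∖A={0,3,1}, int(X∖A)={0,3,1}, hence cl(A)={2}

{2}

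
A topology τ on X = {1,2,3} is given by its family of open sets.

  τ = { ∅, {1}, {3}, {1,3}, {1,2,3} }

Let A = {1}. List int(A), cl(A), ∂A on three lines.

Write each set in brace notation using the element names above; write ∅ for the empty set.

open subsets of A: ∅, {1}; so int(A) = {1}
closure: X∖int(X∖A) = X∖{3} = {1,2}
∂A = {1,2} minus {1} = {2}

int(A) = {1}
cl(A)  = {1,2}
∂A     = {2}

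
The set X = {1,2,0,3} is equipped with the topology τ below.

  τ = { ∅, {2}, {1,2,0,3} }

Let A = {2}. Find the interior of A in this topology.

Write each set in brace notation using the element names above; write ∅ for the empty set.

interior: largest open inside A is {2} (from ∅, {2})

{2}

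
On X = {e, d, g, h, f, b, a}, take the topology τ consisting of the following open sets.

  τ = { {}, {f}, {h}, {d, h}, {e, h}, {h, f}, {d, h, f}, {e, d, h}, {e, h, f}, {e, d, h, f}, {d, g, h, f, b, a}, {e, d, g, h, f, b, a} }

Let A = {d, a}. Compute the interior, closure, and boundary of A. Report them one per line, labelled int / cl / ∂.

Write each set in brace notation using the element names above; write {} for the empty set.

int(A) = {}
cl(A)  = {d, g, b, a}
∂A     = {d, g, b, a}

open subsets of A: {}; so int(A) = {}
closure: X∖int(X∖A) = X∖{e, h, f} = {d, g, b, a}
∂A = {d, g, b, a} minus {} = {d, g, b, a}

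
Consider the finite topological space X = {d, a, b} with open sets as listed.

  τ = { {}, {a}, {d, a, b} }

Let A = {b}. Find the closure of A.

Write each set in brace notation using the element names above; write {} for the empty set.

cl via duality: int({d, a}) = {a}, so X∖{a} = {d, b}

{d, b}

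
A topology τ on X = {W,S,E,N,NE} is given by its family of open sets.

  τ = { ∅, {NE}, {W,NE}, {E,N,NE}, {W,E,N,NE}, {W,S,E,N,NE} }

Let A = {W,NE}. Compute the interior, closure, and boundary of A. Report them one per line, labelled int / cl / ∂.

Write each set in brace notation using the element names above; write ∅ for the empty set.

U open, U⊆A: ∅, {NE}, {W,NE}. int(A) = ⋃ = {W,NE}
X∖A={S,E,N}, int(X∖A)=∅, hence cl(A)={W,S,E,N,NE}
∂A: remove int from cl → {S,E,N}

int(A) = {W,NE}
cl(A)  = {W,S,E,N,NE}
∂A     = {S,E,N}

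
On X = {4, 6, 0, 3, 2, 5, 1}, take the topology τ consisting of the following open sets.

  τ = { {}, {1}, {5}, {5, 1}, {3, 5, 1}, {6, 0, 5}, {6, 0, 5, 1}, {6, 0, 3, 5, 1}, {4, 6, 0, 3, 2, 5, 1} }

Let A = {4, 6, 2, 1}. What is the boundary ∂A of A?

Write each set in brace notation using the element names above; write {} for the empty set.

opens ⊆ A: {}, {1}; union → int = {1}
complement {0, 3, 5}; its interior {5}; cl(A) = X∖{5} = {4, 6, 0, 3, 2, 1}
boundary = {4, 6, 0, 3, 2, 1} ∖ {1} = {4, 6, 0, 3, 2}

{4, 6, 0, 3, 2}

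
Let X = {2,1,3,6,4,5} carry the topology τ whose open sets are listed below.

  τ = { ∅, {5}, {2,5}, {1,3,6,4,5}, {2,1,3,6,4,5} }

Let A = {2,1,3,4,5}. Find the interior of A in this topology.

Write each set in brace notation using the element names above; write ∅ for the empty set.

{2,5}

opens ⊆ A: ∅, {5}, {2,5}; union → int = {2,5}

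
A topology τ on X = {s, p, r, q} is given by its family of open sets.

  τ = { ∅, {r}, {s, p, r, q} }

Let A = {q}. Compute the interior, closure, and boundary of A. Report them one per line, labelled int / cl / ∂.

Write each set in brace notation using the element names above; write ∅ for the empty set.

int(A) = ∅
cl(A)  = {s, p, q}
∂A     = {s, p, q}

opens ⊆ A: ∅; union → int = ∅
complement {s, p, r}; its interior {r}; cl(A) = X∖{r} = {s, p, q}
boundary = {s, p, q} ∖ ∅ = {s, p, q}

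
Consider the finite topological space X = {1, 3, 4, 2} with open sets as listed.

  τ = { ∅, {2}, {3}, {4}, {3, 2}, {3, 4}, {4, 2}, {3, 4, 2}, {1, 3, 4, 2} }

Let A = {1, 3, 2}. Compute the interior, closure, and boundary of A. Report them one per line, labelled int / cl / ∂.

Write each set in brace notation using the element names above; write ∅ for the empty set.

U open, U⊆A: ∅, {2}, {3}, {3, 2}. int(A) = ⋃ = {3, 2}
X∖A={4}, int(X∖A)={4}, hence cl(A)={1, 3, 2}
∂A: remove int from cl → {1}

int(A) = {3, 2}
cl(A)  = {1, 3, 2}
∂A     = {1}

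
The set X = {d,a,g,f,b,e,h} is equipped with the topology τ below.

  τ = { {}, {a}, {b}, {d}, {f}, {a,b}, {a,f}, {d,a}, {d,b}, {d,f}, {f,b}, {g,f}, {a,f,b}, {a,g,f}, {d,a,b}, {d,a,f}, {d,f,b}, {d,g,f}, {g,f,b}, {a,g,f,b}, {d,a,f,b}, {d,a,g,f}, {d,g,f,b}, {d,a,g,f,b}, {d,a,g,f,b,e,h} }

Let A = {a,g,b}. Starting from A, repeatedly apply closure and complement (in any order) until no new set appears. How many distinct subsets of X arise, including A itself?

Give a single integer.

8

X∖A={d,f,e,h}, int(X∖A)={d,f}, hence cl(A)={a,g,b,e,h}
Orbit (k=closure, c=complement):
  1. A     = {a,g,b}
  2. kA    = {a,g,b,e,h}
  3. cA    = {d,f,e,h}
  4. ckA   = {d,f}
  5. kcA   = {d,g,f,e,h}
  6. ckcA  = {a,b}
  7. kckcA = {a,b,e,h}
  8. ckckcA = {d,g,f}
(closed under both — stop)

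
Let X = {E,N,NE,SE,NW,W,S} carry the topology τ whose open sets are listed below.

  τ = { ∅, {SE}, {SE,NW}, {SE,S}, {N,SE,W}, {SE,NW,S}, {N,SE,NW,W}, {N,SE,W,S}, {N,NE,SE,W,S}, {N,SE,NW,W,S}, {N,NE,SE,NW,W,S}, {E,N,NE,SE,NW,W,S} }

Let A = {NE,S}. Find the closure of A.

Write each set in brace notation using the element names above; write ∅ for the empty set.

X∖A={E,N,SE,NW,W}, int(X∖A)={N,SE,NW,W}, hence cl(A)={E,NE,S}

{E,NE,S}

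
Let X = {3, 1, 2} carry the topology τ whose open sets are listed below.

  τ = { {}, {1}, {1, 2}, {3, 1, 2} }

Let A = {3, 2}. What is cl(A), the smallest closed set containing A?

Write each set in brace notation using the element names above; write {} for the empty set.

{3, 2}

complement {1}; its interior {1}; cl(A) = X∖{1} = {3, 2}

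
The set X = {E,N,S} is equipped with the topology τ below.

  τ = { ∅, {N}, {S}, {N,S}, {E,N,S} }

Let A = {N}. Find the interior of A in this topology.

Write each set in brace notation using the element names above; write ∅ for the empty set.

open subsets of A: ∅, {N}; so int(A) = {N}

{N}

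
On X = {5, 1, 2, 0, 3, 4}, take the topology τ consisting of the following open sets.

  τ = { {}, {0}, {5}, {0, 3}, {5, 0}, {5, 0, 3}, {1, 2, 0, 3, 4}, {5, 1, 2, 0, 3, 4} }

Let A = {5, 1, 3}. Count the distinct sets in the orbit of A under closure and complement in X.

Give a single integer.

6

cl via duality: int({2, 0, 4}) = {0}, so X∖{0} = {5, 1, 2, 3, 4}
Write k for closure, c for complement:
  1. A     = {5, 1, 3}
  2. kA    = {5, 1, 2, 3, 4}
  3. cA    = {2, 0, 4}
  4. ckA   = {0}
  5. kcA   = {1, 2, 0, 3, 4}
  6. ckcA  = {5}
applying k or c yields no new set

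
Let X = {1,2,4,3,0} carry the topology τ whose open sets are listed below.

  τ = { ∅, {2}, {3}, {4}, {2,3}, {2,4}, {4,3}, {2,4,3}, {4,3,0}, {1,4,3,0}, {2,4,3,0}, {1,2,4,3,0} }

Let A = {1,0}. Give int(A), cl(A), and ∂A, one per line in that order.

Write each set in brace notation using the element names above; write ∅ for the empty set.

open subsets of A: ∅; so int(A) = ∅
closure: X∖int(X∖A) = X∖{2,4,3} = {1,0}
∂A = {1,0} minus ∅ = {1,0}

int(A) = ∅
cl(A)  = {1,0}
∂A     = {1,0}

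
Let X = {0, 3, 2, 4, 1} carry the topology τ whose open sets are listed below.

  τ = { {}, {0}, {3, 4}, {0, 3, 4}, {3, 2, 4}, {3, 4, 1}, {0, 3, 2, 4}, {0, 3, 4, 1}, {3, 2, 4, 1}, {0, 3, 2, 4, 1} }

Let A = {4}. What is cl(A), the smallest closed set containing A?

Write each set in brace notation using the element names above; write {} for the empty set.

{3, 2, 4, 1}

cl via duality: int({0, 3, 2, 1}) = {0}, so X∖{0} = {3, 2, 4, 1}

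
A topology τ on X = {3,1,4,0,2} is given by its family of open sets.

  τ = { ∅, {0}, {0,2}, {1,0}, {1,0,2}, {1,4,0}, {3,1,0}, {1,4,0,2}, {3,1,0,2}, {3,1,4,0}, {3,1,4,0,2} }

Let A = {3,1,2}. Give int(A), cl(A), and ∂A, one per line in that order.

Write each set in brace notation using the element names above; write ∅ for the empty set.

open subsets of A: ∅; so int(A) = ∅
closure: X∖int(X∖A) = X∖{0} = {3,1,4,2}
∂A = {3,1,4,2} minus ∅ = {3,1,4,2}

int(A) = ∅
cl(A)  = {3,1,4,2}
∂A     = {3,1,4,2}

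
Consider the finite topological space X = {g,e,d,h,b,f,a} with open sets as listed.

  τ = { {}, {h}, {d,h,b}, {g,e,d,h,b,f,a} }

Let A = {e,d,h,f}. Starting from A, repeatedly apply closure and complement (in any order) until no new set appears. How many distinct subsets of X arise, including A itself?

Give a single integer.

6

X∖A={g,b,a}, int(X∖A)={}, hence cl(A)={g,e,d,h,b,f,a}
Orbit (k=closure, c=complement):
  1. A     = {e,d,h,f}
  2. kA    = {g,e,d,h,b,f,a}
  3. cA    = {g,b,a}
  4. ckA   = {}
  5. kcA   = {g,e,d,b,f,a}
  6. ckcA  = {h}
(closed under both — stop)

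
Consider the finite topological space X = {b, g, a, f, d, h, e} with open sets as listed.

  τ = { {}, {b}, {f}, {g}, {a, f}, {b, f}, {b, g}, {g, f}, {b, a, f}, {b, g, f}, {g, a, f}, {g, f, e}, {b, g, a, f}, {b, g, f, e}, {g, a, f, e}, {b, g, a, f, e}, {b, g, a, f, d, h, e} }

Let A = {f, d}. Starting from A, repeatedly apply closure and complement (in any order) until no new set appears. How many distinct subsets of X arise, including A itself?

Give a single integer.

8

closure: X∖int(X∖A) = X∖{b, g} = {a, f, d, h, e}
Let k=closure and c=complement:
  1. A     = {f, d}
  2. kA    = {a, f, d, h, e}
  3. cA    = {b, g, a, h, e}
  4. ckA   = {b, g}
  5. kcA   = {b, g, a, d, h, e}
  6. kckA  = {b, g, d, h, e}
  7. ckcA  = {f}
  8. ckckA = {a, f}
— saturated at 8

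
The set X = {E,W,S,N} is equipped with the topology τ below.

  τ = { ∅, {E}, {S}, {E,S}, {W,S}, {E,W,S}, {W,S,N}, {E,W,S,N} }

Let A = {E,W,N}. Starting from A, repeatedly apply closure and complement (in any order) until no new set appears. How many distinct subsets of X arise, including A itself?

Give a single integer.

4

closure: X∖int(X∖A) = X∖{S} = {E,W,N}
Let k=closure and c=complement:
  1. A     = {E,W,N}
  2. cA    = {S}
  3. kcA   = {W,S,N}
  4. ckcA  = {E}
— saturated at 4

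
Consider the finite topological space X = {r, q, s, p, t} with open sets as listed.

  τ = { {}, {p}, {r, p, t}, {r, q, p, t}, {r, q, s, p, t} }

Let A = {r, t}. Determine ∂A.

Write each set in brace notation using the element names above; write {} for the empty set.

open subsets of A: {}; so int(A) = {}
closure: X∖int(X∖A) = X∖{p} = {r, q, s, t}
∂A = {r, q, s, t} minus {} = {r, q, s, t}

{r, q, s, t}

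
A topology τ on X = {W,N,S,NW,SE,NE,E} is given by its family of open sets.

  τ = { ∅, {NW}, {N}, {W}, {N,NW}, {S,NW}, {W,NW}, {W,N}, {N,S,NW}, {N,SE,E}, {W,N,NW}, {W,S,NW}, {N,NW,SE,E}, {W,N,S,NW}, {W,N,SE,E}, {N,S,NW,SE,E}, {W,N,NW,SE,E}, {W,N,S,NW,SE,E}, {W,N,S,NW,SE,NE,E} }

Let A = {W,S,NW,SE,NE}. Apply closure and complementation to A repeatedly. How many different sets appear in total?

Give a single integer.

8

closure: X∖int(X∖A) = X∖{N} = {W,S,NW,SE,NE,E}
Let k=closure and c=complement:
  1. A     = {W,S,NW,SE,NE}
  2. kA    = {W,S,NW,SE,NE,E}
  3. cA    = {N,E}
  4. ckA   = {N}
  5. kcA   = {N,SE,NE,E}
  6. ckcA  = {W,S,NW}
  7. kckcA = {W,S,NW,NE}
  8. ckckcA = {N,SE,E}
— saturated at 8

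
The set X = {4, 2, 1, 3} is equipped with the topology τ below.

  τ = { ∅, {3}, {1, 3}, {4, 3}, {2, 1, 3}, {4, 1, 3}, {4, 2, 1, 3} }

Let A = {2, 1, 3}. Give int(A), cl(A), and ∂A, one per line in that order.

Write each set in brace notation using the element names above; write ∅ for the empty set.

open subsets of A: ∅, {3}, {1, 3}, {2, 1, 3}; so int(A) = {2, 1, 3}
closure: X∖int(X∖A) = X∖∅ = {4, 2, 1, 3}
∂A = {4, 2, 1, 3} minus {2, 1, 3} = {4}

int(A) = {2, 1, 3}
cl(A)  = {4, 2, 1, 3}
∂A     = {4}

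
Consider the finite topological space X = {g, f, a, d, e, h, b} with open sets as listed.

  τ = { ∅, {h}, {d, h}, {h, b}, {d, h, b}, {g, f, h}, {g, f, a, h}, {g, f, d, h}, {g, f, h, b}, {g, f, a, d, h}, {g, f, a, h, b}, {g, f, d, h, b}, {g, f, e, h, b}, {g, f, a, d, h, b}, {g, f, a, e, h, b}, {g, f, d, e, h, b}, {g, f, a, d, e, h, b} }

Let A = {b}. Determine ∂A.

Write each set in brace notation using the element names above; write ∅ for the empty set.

interior: largest open inside A is ∅ (from ∅)
cl via duality: int({g, f, a, d, e, h}) = {g, f, a, d, h}, so X∖{g, f, a, d, h} = {e, b}
cl∖int = {e, b}

{e, b}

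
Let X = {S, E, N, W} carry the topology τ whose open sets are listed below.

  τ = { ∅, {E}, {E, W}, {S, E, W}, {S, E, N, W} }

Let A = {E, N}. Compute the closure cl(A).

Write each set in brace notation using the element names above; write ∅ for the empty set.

complement {S, W}; its interior ∅; cl(A) = X∖∅ = {S, E, N, W}

{S, E, N, W}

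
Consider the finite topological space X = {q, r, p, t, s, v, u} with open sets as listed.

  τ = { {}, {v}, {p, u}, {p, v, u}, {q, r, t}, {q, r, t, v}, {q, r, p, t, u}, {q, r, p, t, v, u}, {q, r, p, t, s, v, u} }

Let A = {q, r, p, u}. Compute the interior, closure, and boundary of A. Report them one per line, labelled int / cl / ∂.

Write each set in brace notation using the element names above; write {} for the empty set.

int(A) = {p, u}
cl(A)  = {q, r, p, t, s, u}
∂A     = {q, r, t, s}

interior: largest open inside A is {p, u} (from {}, {p, u})
cl via duality: int({t, s, v}) = {v}, so X∖{v} = {q, r, p, t, s, u}
cl∖int = {q, r, t, s}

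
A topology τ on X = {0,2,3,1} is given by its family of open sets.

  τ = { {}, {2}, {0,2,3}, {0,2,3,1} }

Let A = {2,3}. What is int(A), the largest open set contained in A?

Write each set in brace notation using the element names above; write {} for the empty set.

open subsets of A: {}, {2}; so int(A) = {2}

{2}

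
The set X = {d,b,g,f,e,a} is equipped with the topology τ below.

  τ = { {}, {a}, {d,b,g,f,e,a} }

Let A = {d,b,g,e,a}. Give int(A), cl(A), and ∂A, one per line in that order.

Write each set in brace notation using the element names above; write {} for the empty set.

int(A) = {a}
cl(A)  = {d,b,g,f,e,a}
∂A     = {d,b,g,f,e}

open subsets of A: {}, {a}; so int(A) = {a}
closure: X∖int(X∖A) = X∖{} = {d,b,g,f,e,a}
∂A = {d,b,g,f,e,a} minus {a} = {d,b,g,f,e}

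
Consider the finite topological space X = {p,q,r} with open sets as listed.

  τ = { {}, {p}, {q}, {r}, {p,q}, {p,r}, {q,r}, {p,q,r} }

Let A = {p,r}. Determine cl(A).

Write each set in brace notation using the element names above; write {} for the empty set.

closure: X∖int(X∖A) = X∖{q} = {p,r}

{p,r}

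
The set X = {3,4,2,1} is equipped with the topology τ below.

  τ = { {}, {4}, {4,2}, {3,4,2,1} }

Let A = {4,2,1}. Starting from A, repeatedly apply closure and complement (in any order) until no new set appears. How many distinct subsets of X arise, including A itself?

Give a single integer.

6

cl via duality: int({3}) = {}, so X∖{} = {3,4,2,1}
Write k for closure, c for complement:
  1. A     = {4,2,1}
  2. kA    = {3,4,2,1}
  3. cA    = {3}
  4. ckA   = {}
  5. kcA   = {3,1}
  6. ckcA  = {4,2}
applying k or c yields no new set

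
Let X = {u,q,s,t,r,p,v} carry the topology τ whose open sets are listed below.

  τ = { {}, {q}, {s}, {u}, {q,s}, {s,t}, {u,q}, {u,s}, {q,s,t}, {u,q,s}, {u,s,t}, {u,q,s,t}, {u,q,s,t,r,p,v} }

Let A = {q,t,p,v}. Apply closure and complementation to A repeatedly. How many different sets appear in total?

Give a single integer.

8

X∖A={u,s,r}, int(X∖A)={u,s}, hence cl(A)={q,t,r,p,v}
Orbit (k=closure, c=complement):
  1. A     = {q,t,p,v}
  2. kA    = {q,t,r,p,v}
  3. cA    = {u,s,r}
  4. ckA   = {u,s}
  5. kcA   = {u,s,t,r,p,v}
  6. ckcA  = {q}
  7. kckcA = {q,r,p,v}
  8. ckckcA = {u,s,t}
(closed under both — stop)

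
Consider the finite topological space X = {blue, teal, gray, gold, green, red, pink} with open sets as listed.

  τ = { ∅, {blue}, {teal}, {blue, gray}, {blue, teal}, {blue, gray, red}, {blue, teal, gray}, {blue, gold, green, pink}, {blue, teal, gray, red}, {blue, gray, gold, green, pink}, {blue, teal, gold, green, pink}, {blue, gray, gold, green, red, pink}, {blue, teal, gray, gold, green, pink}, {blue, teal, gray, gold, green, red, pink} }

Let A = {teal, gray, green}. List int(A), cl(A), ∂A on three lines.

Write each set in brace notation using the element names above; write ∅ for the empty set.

U open, U⊆A: ∅, {teal}. int(A) = ⋃ = {teal}
X∖A={blue, gold, red, pink}, int(X∖A)={blue}, hence cl(A)={teal, gray, gold, green, red, pink}
∂A: remove int from cl → {gray, gold, green, red, pink}

int(A) = {teal}
cl(A)  = {teal, gray, gold, green, red, pink}
∂A     = {gray, gold, green, red, pink}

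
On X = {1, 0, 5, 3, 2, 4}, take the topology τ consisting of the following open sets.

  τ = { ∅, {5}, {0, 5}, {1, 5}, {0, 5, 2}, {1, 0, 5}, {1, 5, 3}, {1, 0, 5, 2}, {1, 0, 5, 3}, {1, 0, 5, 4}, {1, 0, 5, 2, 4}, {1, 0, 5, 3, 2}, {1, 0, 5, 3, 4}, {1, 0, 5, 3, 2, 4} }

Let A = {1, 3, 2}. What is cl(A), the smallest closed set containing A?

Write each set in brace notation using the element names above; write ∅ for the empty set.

{1, 3, 2, 4}

X∖A={0, 5, 4}, int(X∖A)={0, 5}, hence cl(A)={1, 3, 2, 4}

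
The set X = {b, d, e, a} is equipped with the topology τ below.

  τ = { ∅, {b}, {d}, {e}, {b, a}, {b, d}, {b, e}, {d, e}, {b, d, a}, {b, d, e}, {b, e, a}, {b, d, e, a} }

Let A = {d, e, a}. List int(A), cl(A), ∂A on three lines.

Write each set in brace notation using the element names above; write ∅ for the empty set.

int(A) = {d, e}
cl(A)  = {d, e, a}
∂A     = {a}

opens ⊆ A: ∅, {e}, {d}, {d, e}; union → int = {d, e}
complement {b}; its interior {b}; cl(A) = X∖{b} = {d, e, a}
boundary = {d, e, a} ∖ {d, e} = {a}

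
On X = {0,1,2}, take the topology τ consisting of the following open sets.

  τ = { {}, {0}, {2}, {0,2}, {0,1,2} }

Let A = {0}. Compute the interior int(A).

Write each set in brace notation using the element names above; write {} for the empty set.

{0}

U open, U⊆A: {}, {0}. int(A) = ⋃ = {0}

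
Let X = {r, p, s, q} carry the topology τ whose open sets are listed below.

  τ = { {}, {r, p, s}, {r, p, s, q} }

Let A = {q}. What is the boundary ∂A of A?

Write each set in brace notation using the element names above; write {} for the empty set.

open subsets of A: {}; so int(A) = {}
closure: X∖int(X∖A) = X∖{r, p, s} = {q}
∂A = {q} minus {} = {q}

{q}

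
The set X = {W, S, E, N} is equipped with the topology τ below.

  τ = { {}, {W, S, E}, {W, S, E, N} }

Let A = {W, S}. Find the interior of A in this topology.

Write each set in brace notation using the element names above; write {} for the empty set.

{}

opens ⊆ A: {}; union → int = {}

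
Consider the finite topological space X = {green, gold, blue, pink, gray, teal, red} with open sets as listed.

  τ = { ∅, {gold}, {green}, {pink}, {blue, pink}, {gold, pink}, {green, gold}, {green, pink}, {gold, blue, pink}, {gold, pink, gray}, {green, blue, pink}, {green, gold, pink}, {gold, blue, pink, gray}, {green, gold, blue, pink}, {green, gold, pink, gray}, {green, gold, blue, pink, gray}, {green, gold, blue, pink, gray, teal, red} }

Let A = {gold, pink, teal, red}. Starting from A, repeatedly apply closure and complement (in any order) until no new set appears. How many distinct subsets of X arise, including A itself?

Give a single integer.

8

closure: X∖int(X∖A) = X∖{green} = {gold, blue, pink, gray, teal, red}
Let k=closure and c=complement:
  1. A     = {gold, pink, teal, red}
  2. kA    = {gold, blue, pink, gray, teal, red}
  3. cA    = {green, blue, gray}
  4. ckA   = {green}
  5. kcA   = {green, blue, gray, teal, red}
  6. kckA  = {green, teal, red}
  7. ckcA  = {gold, pink}
  8. ckckA = {gold, blue, pink, gray}
— saturated at 8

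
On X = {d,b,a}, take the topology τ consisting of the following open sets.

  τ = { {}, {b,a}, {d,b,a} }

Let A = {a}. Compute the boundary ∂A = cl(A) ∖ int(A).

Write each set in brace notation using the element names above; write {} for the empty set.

{d,b,a}

interior: largest open inside A is {} (from {})
cl via duality: int({d,b}) = {}, so X∖{} = {d,b,a}
cl∖int = {d,b,a}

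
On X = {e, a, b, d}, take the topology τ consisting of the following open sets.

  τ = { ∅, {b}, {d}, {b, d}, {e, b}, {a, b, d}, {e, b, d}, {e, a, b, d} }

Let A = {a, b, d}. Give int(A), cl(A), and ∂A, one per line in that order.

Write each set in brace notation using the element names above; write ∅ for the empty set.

opens ⊆ A: ∅, {b}, {d}, {b, d}, {a, b, d}; union → int = {a, b, d}
complement {e}; its interior ∅; cl(A) = X∖∅ = {e, a, b, d}
boundary = {e, a, b, d} ∖ {a, b, d} = {e}

int(A) = {a, b, d}
cl(A)  = {e, a, b, d}
∂A     = {e}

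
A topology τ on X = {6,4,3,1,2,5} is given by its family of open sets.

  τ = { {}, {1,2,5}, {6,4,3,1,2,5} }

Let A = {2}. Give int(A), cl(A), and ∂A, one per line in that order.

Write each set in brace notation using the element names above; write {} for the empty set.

interior: largest open inside A is {} (from {})
cl via duality: int({6,4,3,1,5}) = {}, so X∖{} = {6,4,3,1,2,5}
cl∖int = {6,4,3,1,2,5}

int(A) = {}
cl(A)  = {6,4,3,1,2,5}
∂A     = {6,4,3,1,2,5}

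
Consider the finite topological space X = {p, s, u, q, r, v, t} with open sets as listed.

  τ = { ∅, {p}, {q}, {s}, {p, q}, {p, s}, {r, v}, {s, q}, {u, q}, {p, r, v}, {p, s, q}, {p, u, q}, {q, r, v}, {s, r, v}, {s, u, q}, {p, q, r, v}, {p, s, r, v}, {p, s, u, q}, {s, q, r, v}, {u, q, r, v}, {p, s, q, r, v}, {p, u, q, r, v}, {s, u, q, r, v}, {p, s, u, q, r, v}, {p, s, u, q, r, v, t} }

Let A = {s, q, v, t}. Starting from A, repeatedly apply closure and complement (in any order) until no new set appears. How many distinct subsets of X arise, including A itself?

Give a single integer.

X∖A={p, u, r}, int(X∖A)={p}, hence cl(A)={s, u, q, r, v, t}
Orbit (k=closure, c=complement):
  1. A     = {s, q, v, t}
  2. kA    = {s, u, q, r, v, t}
  3. cA    = {p, u, r}
  4. ckA   = {p}
  5. kcA   = {p, u, r, v, t}
  6. kckA  = {p, t}
  7. ckcA  = {s, q}
  8. ckckA = {s, u, q, r, v}
  9. kckcA = {s, u, q, t}
  10. ckckcA = {p, r, v}
  11. kckckcA = {p, r, v, t}
  12. ckckckcA = {s, u, q}
(closed under both — stop)

12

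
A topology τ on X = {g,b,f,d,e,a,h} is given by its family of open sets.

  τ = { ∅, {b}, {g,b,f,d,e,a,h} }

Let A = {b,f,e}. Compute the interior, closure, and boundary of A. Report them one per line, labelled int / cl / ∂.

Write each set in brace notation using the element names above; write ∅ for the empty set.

U open, U⊆A: ∅, {b}. int(A) = ⋃ = {b}
X∖A={g,d,a,h}, int(X∖A)=∅, hence cl(A)={g,b,f,d,e,a,h}
∂A: remove int from cl → {g,f,d,e,a,h}

int(A) = {b}
cl(A)  = {g,b,f,d,e,a,h}
∂A     = {g,f,d,e,a,h}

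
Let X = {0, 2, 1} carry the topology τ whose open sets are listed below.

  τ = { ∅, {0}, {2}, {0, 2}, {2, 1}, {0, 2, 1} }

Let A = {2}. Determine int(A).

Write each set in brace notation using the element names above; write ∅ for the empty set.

{2}

interior: largest open inside A is {2} (from ∅, {2})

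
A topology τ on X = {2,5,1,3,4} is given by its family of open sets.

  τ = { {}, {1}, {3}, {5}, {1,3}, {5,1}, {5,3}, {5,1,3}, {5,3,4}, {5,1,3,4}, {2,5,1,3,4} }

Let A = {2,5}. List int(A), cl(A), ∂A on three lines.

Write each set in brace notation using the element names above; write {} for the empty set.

int(A) = {5}
cl(A)  = {2,5,4}
∂A     = {2,4}

interior: largest open inside A is {5} (from {}, {5})
cl via duality: int({1,3,4}) = {1,3}, so X∖{1,3} = {2,5,4}
cl∖int = {2,4}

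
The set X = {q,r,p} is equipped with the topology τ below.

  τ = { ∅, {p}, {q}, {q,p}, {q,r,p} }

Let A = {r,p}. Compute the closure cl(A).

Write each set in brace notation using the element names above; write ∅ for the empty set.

{r,p}

cl via duality: int({q}) = {q}, so X∖{q} = {r,p}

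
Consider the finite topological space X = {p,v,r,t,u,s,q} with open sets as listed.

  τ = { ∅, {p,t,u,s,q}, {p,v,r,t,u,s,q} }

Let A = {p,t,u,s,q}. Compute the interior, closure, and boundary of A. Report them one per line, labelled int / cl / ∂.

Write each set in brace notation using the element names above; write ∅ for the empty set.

int(A) = {p,t,u,s,q}
cl(A)  = {p,v,r,t,u,s,q}
∂A     = {v,r}

open subsets of A: ∅, {p,t,u,s,q}; so int(A) = {p,t,u,s,q}
closure: X∖int(X∖A) = X∖∅ = {p,v,r,t,u,s,q}
∂A = {p,v,r,t,u,s,q} minus {p,t,u,s,q} = {v,r}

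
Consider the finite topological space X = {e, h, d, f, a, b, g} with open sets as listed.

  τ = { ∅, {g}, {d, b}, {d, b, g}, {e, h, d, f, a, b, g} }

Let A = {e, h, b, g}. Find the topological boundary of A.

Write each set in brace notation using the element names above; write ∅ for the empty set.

U open, U⊆A: ∅, {g}. int(A) = ⋃ = {g}
X∖A={d, f, a}, int(X∖A)=∅, hence cl(A)={e, h, d, f, a, b, g}
∂A: remove int from cl → {e, h, d, f, a, b}

{e, h, d, f, a, b}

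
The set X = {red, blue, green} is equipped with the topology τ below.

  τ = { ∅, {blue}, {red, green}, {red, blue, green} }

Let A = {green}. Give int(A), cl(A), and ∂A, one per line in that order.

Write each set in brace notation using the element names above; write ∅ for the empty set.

open subsets of A: ∅; so int(A) = ∅
closure: X∖int(X∖A) = X∖{blue} = {red, green}
∂A = {red, green} minus ∅ = {red, green}

int(A) = ∅
cl(A)  = {red, green}
∂A     = {red, green}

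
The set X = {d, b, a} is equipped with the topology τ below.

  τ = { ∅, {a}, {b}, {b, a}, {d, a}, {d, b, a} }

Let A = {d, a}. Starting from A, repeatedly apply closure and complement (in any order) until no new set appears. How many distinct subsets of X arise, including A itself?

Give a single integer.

complement {b}; its interior {b}; cl(A) = X∖{b} = {d, a}
With k = closure, c = complement:
  1. A     = {d, a}
  2. cA    = {b}
k, c of each give nothing new

2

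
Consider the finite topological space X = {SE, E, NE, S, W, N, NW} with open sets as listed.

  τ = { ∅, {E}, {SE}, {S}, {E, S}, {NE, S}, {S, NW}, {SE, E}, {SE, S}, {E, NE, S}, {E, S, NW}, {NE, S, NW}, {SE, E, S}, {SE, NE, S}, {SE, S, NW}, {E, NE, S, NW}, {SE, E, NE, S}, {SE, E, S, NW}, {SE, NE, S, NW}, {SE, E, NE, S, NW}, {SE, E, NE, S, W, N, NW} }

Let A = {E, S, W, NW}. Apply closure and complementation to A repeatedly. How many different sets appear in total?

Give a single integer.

8

complement {SE, NE, N}; its interior {SE}; cl(A) = X∖{SE} = {E, NE, S, W, N, NW}
With k = closure, c = complement:
  1. A     = {E, S, W, NW}
  2. kA    = {E, NE, S, W, N, NW}
  3. cA    = {SE, NE, N}
  4. ckA   = {SE}
  5. kcA   = {SE, NE, W, N}
  6. kckA  = {SE, W, N}
  7. ckcA  = {E, S, NW}
  8. ckckA = {E, NE, S, NW}
k, c of each give nothing new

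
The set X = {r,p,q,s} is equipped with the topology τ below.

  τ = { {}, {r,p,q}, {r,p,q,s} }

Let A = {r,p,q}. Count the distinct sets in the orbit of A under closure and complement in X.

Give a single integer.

4

X∖A={s}, int(X∖A)={}, hence cl(A)={r,p,q,s}
Orbit (k=closure, c=complement):
  1. A     = {r,p,q}
  2. kA    = {r,p,q,s}
  3. cA    = {s}
  4. ckA   = {}
(closed under both — stop)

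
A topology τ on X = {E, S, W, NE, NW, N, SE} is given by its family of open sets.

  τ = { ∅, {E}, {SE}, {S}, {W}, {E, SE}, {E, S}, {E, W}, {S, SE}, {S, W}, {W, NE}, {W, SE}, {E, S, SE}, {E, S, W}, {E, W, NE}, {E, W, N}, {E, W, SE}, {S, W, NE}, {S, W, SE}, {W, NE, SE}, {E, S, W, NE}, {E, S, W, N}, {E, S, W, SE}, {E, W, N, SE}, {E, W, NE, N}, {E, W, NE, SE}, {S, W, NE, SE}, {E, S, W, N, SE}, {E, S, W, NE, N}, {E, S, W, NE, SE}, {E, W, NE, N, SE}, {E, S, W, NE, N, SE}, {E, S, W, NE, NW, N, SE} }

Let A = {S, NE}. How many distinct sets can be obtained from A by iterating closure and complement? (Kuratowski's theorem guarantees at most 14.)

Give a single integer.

closure: X∖int(X∖A) = X∖{E, W, N, SE} = {S, NE, NW}
Let k=closure and c=complement:
  1. A     = {S, NE}
  2. kA    = {S, NE, NW}
  3. cA    = {E, W, NW, N, SE}
  4. ckA   = {E, W, N, SE}
  5. kcA   = {E, W, NE, NW, N, SE}
  6. ckcA  = {S}
  7. kckcA = {S, NW}
  8. ckckcA = {E, W, NE, N, SE}
— saturated at 8

8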